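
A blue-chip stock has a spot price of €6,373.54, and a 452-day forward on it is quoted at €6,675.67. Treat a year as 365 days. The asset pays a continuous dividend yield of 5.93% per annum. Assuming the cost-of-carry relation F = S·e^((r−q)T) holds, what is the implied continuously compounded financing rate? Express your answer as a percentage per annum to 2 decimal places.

From F = S·e^((r−q)T): (r − q) = ln(F/S)/T
ln(6675.67/6373.54) = ln(1.047404) = 0.046315
(r − q) = 0.046315 / (452/365) = 0.037400
r = ln(F/S)/T + q = 0.037400 + 0.0593 = 0.096700
r = 9.67%

9.67%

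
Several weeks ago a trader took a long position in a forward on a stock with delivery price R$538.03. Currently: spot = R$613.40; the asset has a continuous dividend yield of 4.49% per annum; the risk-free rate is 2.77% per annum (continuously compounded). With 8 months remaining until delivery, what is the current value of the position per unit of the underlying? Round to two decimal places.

Current fair forward for the remaining 8 months: F = S·e^((r − q)·T), (r − q) = 0.0277 − 0.0449 = -0.0172
F = 613.40 · e^(-0.0172 × 8/12) = 613.40 × 0.988599 = 606.4066
Value of long forward = (F − K)·e^(−rT) = (606.4066 − 538.03) · e^(−0.0277·8/12)
= 68.3766 × 0.981703 = 67.13

R$67.13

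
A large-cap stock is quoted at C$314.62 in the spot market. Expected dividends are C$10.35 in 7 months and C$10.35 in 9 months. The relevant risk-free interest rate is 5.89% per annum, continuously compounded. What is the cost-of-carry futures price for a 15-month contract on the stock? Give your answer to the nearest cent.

C$317.23

PV(dividends) I = 10.35·e^(−0.0589·7/12) + 10.35·e^(−0.0589·9/12)
I = 10.0004 + 9.9027 = 19.9031
F = (S − I)·e^(rT) = (314.62 − 19.9031) · e^(0.0589·15/12)
= 294.7169 · e^0.073625 = 294.7169 × 1.076403 = C$317.23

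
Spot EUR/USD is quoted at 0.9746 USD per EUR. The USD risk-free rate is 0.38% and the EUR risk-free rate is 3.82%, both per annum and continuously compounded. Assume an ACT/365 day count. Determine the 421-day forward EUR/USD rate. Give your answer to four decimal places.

0.9367

F = S·e^((r_USD − r_EUR)T) = 0.9746 · e^((0.0038 − 0.0382) × 421/365)
= 0.9746 · e^-0.039678 = 0.9746 × 0.961099
F = 0.9367 USD per EUR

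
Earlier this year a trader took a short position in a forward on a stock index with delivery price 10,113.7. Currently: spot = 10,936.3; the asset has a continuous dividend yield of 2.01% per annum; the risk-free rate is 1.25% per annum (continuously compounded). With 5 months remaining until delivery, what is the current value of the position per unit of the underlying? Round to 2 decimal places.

Current fair forward for the remaining 5 months: F = S·e^((r − q)·T), (r − q) = 0.0125 − 0.0201 = -0.0076
F = 10936.3 · e^(-0.0076 × 5/12) = 10936.3 × 0.99683834 = 10901.7231
Value of long forward = (F − K)·e^(−rT) = (10901.7231 − 10113.7) · e^(−0.0125·5/12)
= 788.0231 × 0.99480521 = 783.93
Short position value = −(long value) = -783.93

-783.93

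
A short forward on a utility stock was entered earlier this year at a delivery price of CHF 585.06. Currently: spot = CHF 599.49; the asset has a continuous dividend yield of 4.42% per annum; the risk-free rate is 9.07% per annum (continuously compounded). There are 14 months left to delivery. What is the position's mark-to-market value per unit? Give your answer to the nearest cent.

-CHF 43.05

Current fair forward for the remaining 14 months: F = S·e^((r − q)·T), (r − q) = 0.0907 − 0.0442 = 0.0465
F = 599.49 · e^(0.0465 × 14/12) = 599.49 × 1.055749 = 632.9110
Value of long forward = (F − K)·e^(−rT) = (632.9110 − 585.06) · e^(−0.0907·14/12)
= 47.8510 × 0.899590 = 43.05
Short position value = −(long value) = -CHF 43.05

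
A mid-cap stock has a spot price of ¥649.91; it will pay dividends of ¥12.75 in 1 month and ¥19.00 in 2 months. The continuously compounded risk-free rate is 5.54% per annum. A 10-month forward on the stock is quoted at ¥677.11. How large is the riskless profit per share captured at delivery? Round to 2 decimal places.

¥29.50 per share

PV(dividends) I = 12.75·e^(−0.0554·1/12) + 19.00·e^(−0.0554·2/12) = 31.5166
Fair forward F* = (S − I)·e^(rT) = (649.91 − 31.5166)·e^0.046167 = 618.3934 × 1.047249 = 647.6119
Market ¥677.11 > fair 647.6119: forward overpriced → cash-and-carry (borrow at r, buy the stock and collect the dividends, short the forward).
Profit at T = |F_mkt − F*| = |677.11 − 647.6119| = ¥29.50 per share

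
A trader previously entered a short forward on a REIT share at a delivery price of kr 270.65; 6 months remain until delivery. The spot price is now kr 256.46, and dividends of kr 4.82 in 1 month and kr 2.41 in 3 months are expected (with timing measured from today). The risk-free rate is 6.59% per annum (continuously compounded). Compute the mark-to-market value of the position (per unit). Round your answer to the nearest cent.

PV(remaining dividends) I = 4.82·e^(−0.0659·1/12) + 2.41·e^(−0.0659·3/12) = 7.1642
Current forward F = (S − I)·e^(rT) = (256.46 − 7.1642)·e^(0.0659·6/12) = 249.2958 × 1.033499 = 257.6470
Value (long) = (F − K)·e^(−rT) = (257.6470 − 270.65) × 0.967587 = -12.5815
Short position value = −(long value) = kr 12.58

kr 12.58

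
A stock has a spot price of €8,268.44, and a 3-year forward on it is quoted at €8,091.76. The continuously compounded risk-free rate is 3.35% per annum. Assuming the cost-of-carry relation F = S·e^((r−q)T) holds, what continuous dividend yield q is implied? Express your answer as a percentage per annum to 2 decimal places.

From F = S·e^((r−q)T): (r − q) = ln(F/S)/T
ln(8091.76/8268.44) = ln(0.978632) = -0.021600
(r − q) = -0.021600 / (3) = -0.007200
q = r − ln(F/S)/T = 0.0335 + 0.007200 = 0.040700
q = 4.07%

4.07%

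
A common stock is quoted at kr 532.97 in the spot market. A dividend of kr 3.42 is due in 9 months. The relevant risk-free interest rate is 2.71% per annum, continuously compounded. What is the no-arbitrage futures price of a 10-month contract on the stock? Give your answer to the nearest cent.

kr 541.72

PV(dividends) I = 3.42·e^(−0.0271·9/12)
I = 3.3512
F = (S − I)·e^(rT) = (532.97 − 3.3512) · e^(0.0271·10/12)
= 529.6188 · e^0.022583 = 529.6188 × 1.022840 = kr 541.72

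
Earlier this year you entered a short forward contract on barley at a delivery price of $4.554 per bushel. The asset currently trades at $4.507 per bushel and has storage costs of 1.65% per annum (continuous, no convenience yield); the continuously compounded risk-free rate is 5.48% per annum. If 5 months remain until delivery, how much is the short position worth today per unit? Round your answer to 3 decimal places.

Current fair forward for the remaining 5 months: F = S·e^((r + u)·T), (r + u) = 0.0548 + 0.0165 = 0.0713
F = 4.507 · e^(0.0713 × 5/12) = 4.507 × 1.030154 = 4.6429
Value of long forward = (F − K)·e^(−rT) = (4.6429 − 4.554) · e^(−0.0548·5/12)
= 0.0889 × 0.977425 = 0.087
Short position value = −(long value) = -$0.087

-$0.087 per bushel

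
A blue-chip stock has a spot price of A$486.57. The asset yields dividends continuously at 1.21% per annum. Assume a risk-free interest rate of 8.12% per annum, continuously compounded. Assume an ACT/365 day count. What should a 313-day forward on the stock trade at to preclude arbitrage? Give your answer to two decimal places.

A$516.27

F = S·e^((r − q)T) = 486.57 · e^((0.0812 − 0.0121) × 313/365)
= 486.57 · e^0.059256 = 486.57 × 1.061047
F = A$516.27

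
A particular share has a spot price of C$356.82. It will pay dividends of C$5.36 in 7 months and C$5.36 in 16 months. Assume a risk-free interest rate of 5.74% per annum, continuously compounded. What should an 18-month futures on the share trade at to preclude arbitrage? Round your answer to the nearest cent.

PV(dividends) I = 5.36·e^(−0.0574·7/12) + 5.36·e^(−0.0574·16/12)
I = 5.1835 + 4.9651 = 10.1486
F = (S − I)·e^(rT) = (356.82 − 10.1486) · e^(0.0574·18/12)
= 346.6714 · e^0.086100 = 346.6714 × 1.089915 = C$377.84

C$377.84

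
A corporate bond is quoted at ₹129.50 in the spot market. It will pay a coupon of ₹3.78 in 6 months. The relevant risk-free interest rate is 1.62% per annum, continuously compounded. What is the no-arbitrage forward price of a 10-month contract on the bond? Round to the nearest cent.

PV(coupons) I = 3.78·e^(−0.0162·6/12)
I = 3.7495
F = (S − I)·e^(rT) = (129.50 − 3.7495) · e^(0.0162·10/12)
= 125.7505 · e^0.013500 = 125.7505 × 1.013592 = ₹127.46

₹127.46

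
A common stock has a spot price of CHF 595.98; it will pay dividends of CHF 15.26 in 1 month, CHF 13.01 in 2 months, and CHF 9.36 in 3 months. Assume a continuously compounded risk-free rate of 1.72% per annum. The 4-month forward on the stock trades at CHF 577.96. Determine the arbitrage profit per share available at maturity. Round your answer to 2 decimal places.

PV(dividends) I = 15.26·e^(−0.0172·1/12) + 13.01·e^(−0.0172·2/12) + 9.36·e^(−0.0172·3/12) = 37.5307
Fair forward F* = (S − I)·e^(rT) = (595.98 − 37.5307)·e^0.005733 = 558.4493 × 1.005749 = 561.6598
Market CHF 577.96 > fair 561.6598: forward overpriced → cash-and-carry (borrow at r, buy the stock and collect the dividends, short the forward).
Profit at T = |F_mkt − F*| = |577.96 − 561.6598| = CHF 16.30 per share

CHF 16.30 per share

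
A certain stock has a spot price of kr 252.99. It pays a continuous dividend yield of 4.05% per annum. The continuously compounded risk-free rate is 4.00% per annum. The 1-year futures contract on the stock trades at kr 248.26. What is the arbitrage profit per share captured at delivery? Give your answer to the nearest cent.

Fair futures: F* = S·e^(carry·T), with carry = (r − q) = 0.0400 − 0.0405 = -0.0005
F* = 252.99 · e^(-0.0005 × 1) = 252.99 · e^-0.000500 = 252.99 × 0.999500 = kr 252.8635
Market kr 248.26 < fair kr 252.8635: forward underpriced → reverse cash-and-carry (short spot, go long the forward).
At maturity, profit = |F_mkt − F*| = |248.26 − 252.8635| = kr 4.60 per share

kr 4.60 per share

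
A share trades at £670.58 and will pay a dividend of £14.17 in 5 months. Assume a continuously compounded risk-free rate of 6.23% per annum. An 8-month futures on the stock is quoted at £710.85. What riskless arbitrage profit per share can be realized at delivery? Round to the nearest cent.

PV(dividends) I = 14.17·e^(−0.0623·5/12) = 13.8069
Fair futures F* = (S − I)·e^(rT) = (670.58 − 13.8069)·e^0.041533 = 656.7731 × 1.042408 = 684.6255
Market £710.85 > fair 684.6255: forward overpriced → cash-and-carry (borrow at r, buy the stock and collect the dividends, short the forward).
Profit at T = |F_mkt − F*| = |710.85 − 684.6255| = £26.22 per share

£26.22 per share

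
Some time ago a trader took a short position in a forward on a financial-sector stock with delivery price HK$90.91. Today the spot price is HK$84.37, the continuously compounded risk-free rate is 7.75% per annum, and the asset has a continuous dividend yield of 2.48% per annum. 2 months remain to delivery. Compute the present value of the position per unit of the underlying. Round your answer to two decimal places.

Current fair forward for the remaining 2 months: F = S·e^((r − q)·T), (r − q) = 0.0775 − 0.0248 = 0.0527
F = 84.37 · e^(0.0527 × 2/12) = 84.37 × 1.008822 = 85.1143
Value of long forward = (F − K)·e^(−rT) = (85.1143 − 90.91) · e^(−0.0775·2/12)
= -5.7957 × 0.987166 = -5.72
Short position value = −(long value) = HK$5.72

HK$5.72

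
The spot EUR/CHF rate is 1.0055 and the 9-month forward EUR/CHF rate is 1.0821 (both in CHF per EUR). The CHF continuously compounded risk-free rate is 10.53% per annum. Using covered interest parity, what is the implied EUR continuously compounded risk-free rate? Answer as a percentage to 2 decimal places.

F = S·e^((r_CHF − r_EUR)T) ⇒ r_EUR = r_CHF − ln(F/S)/T
ln(1.0821/1.0055) = 0.073419; /(9/12) = 0.097892
r_EUR = 0.1053 − 0.097892 = 0.007408
r_EUR = 0.74%

0.74%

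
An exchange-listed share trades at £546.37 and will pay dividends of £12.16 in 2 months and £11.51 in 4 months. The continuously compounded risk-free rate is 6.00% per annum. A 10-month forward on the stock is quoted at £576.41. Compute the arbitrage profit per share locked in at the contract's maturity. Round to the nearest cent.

£26.54 per share

PV(dividends) I = 12.16·e^(−0.0600·2/12) + 11.51·e^(−0.0600·4/12) = 23.3211
Fair forward F* = (S − I)·e^(rT) = (546.37 − 23.3211)·e^0.050000 = 523.0489 × 1.051271 = 549.8661
Market £576.41 > fair 549.8661: forward overpriced → cash-and-carry (borrow at r, buy the stock and collect the dividends, short the forward).
Profit at T = |F_mkt − F*| = |576.41 − 549.8661| = £26.54 per share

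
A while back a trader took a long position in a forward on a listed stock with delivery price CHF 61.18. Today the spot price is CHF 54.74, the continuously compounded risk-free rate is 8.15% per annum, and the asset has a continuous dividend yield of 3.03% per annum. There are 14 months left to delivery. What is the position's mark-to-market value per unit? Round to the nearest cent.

Current fair forward for the remaining 14 months: F = S·e^((r − q)·T), (r − q) = 0.0815 − 0.0303 = 0.0512
F = 54.74 · e^(0.0512 × 14/12) = 54.74 × 1.061553 = 58.1094
Value of long forward = (F − K)·e^(−rT) = (58.1094 − 61.18) · e^(−0.0815·14/12)
= -3.0706 × 0.909297 = -2.79

-CHF 2.79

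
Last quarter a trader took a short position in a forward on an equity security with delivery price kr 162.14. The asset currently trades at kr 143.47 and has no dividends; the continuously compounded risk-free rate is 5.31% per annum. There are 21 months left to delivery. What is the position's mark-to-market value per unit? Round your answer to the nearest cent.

Current fair forward for the remaining 21 months: F = S·e^(r·T), r = 0.0531
F = 143.47 · e^(0.0531 × 21/12) = 143.47 × 1.097379 = 157.4410
Value of long forward = (F − K)·e^(−rT) = (157.4410 − 162.14) · e^(−0.0531·21/12)
= -4.6990 × 0.911262 = -4.28
Short position value = −(long value) = kr 4.28

kr 4.28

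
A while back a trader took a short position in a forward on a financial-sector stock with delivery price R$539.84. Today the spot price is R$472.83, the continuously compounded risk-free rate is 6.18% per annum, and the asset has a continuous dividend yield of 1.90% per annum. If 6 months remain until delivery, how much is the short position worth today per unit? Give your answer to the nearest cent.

R$55.05

Current fair forward for the remaining 6 months: F = S·e^((r − q)·T), (r − q) = 0.0618 − 0.0190 = 0.0428
F = 472.83 · e^(0.0428 × 6/12) = 472.83 × 1.021631 = 483.0578
Value of long forward = (F − K)·e^(−rT) = (483.0578 − 539.84) · e^(−0.0618·6/12)
= -56.7822 × 0.969573 = -55.05
Short position value = −(long value) = R$55.05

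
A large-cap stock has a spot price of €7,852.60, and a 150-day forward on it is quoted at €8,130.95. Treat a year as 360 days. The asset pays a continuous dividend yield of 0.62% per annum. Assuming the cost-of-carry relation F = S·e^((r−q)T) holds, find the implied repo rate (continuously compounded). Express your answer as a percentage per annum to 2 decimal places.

8.98%

From F = S·e^((r−q)T): (r − q) = ln(F/S)/T
ln(8130.95/7852.60) = ln(1.035447) = 0.034833
(r − q) = 0.034833 / (150/360) = 0.083599
r = ln(F/S)/T + q = 0.083599 + 0.0062 = 0.089799
r = 8.98%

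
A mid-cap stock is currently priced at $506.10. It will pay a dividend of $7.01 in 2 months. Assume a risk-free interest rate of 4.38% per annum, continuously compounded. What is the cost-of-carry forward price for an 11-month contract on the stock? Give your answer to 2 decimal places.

PV(dividends) I = 7.01·e^(−0.0438·2/12)
I = 6.9590
F = (S − I)·e^(rT) = (506.10 − 6.9590) · e^(0.0438·11/12)
= 499.1410 · e^0.040150 = 499.1410 × 1.040967 = $519.59

$519.59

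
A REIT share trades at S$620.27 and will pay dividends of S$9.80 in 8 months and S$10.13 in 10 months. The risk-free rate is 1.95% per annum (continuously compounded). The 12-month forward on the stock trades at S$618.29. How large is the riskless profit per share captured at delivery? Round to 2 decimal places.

S$5.83 per share

PV(dividends) I = 9.80·e^(−0.0195·8/12) + 10.13·e^(−0.0195·10/12) = 19.6401
Fair forward F* = (S − I)·e^(rT) = (620.27 − 19.6401)·e^0.019500 = 600.6299 × 1.019691 = 612.4569
Market S$618.29 > fair 612.4569: forward overpriced → cash-and-carry (borrow at r, buy the stock and collect the dividends, short the forward).
Profit at T = |F_mkt − F*| = |618.29 − 612.4569| = S$5.83 per share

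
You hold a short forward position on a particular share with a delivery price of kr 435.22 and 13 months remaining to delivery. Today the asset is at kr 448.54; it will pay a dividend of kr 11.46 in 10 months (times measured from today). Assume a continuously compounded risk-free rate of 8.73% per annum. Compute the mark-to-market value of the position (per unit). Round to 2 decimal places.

PV(remaining dividends) I = 11.46·e^(−0.0873·10/12) = 10.6559
Current forward F = (S − I)·e^(rT) = (448.54 − 10.6559)·e^(0.0873·13/12) = 437.8841 × 1.099192 = 481.3187
Value (long) = (F − K)·e^(−rT) = (481.3187 − 435.22) × 0.909760 = 41.9388
Short position value = −(long value) = -kr 41.94

-kr 41.94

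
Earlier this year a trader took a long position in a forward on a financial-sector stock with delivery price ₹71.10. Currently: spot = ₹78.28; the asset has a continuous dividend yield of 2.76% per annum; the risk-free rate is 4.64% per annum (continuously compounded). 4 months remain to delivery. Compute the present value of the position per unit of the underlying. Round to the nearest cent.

₹7.55

Current fair forward for the remaining 4 months: F = S·e^((r − q)·T), (r − q) = 0.0464 − 0.0276 = 0.0188
F = 78.28 · e^(0.0188 × 4/12) = 78.28 × 1.006286 = 78.7721
Value of long forward = (F − K)·e^(−rT) = (78.7721 − 71.10) · e^(−0.0464·4/12)
= 7.6721 × 0.984652 = 7.55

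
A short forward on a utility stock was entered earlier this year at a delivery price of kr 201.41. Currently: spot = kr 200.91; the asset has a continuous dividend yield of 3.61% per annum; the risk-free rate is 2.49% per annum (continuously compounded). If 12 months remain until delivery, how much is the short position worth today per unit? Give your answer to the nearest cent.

kr 2.67

Current fair forward for the remaining 12 months: F = S·e^((r − q)·T), (r − q) = 0.0249 − 0.0361 = -0.0112
F = 200.91 · e^(-0.0112 × 12/12) = 200.91 × 0.988862 = 198.6723
Value of long forward = (F − K)·e^(−rT) = (198.6723 − 201.41) · e^(−0.0249·12/12)
= -2.7377 × 0.975407 = -2.67
Short position value = −(long value) = kr 2.67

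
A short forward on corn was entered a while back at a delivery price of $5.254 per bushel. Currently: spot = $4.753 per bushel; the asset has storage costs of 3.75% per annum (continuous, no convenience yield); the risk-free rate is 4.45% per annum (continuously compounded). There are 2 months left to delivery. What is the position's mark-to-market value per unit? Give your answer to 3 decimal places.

$0.432 per bushel

Current fair forward for the remaining 2 months: F = S·e^((r + u)·T), (r + u) = 0.0445 + 0.0375 = 0.0820
F = 4.753 · e^(0.0820 × 2/12) = 4.753 × 1.013760 = 4.8184
Value of long forward = (F − K)·e^(−rT) = (4.8184 − 5.254) · e^(−0.0445·2/12)
= -0.4356 × 0.992611 = -0.432
Short position value = −(long value) = $0.432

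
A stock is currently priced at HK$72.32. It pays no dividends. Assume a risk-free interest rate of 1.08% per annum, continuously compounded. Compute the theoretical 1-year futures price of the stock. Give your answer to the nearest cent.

F = S·e^(rT) = 72.32 · e^(0.0108 × 1)
= 72.32 · e^0.010800 = 72.32 × 1.010859
F = HK$73.11

HK$73.11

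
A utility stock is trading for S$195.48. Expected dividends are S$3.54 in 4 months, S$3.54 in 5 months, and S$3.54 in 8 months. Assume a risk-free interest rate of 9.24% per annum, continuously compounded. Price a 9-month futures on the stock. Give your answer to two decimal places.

PV(dividends) I = 3.54·e^(−0.0924·4/12) + 3.54·e^(−0.0924·5/12) + 3.54·e^(−0.0924·8/12)
I = 3.4326 + 3.4063 + 3.3285 = 10.1674
F = (S − I)·e^(rT) = (195.48 − 10.1674) · e^(0.0924·9/12)
= 185.3126 · e^0.069300 = 185.3126 × 1.071758 = S$198.61

S$198.61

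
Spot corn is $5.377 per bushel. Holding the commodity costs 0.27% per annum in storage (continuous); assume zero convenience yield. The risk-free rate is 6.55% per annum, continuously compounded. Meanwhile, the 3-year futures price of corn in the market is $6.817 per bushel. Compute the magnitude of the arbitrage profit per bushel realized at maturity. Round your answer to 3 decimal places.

Fair futures: F* = S·e^(carry·T), with carry = (r + u) = 0.0655 + 0.0027 = 0.0682
F* = 5.377 · e^(0.0682 × 3) = 5.377 · e^0.204600 = 5.377 × 1.227034 = $6.5978
Market $6.817 > fair $6.5978: forward overpriced → cash-and-carry (buy spot, short the forward).
At maturity, profit = |F_mkt − F*| = |6.817 − 6.5978| = $0.219 per bushel

$0.219 per bushel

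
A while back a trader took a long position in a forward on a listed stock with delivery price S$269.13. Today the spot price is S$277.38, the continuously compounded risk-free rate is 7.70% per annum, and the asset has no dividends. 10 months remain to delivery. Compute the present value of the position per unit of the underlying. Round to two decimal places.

S$24.98

Current fair forward for the remaining 10 months: F = S·e^(r·T), r = 0.0770
F = 277.38 · e^(0.0770 × 10/12) = 277.38 × 1.066270 = 295.7620
Value of long forward = (F − K)·e^(−rT) = (295.7620 − 269.13) · e^(−0.0770·10/12)
= 26.6320 × 0.937849 = 24.98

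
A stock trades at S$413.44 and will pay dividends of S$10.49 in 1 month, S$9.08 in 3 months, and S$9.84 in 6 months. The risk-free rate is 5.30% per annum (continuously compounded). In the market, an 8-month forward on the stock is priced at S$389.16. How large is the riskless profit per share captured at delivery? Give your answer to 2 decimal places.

S$9.12 per share

PV(dividends) I = 10.49·e^(−0.0530·1/12) + 9.08·e^(−0.0530·3/12) + 9.84·e^(−0.0530·6/12) = 28.9869
Fair forward F* = (S − I)·e^(rT) = (413.44 − 28.9869)·e^0.035333 = 384.4531 × 1.035965 = 398.2800
Market S$389.16 < fair 398.2800: forward underpriced → reverse cash-and-carry (short the stock, invest proceeds at r, pay the dividends, go long the forward).
Profit at T = |F_mkt − F*| = |389.16 − 398.2800| = S$9.12 per share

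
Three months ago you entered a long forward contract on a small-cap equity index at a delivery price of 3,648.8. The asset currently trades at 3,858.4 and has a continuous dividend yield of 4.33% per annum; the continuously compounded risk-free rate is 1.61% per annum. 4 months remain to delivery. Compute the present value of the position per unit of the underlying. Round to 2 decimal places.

Current fair forward for the remaining 4 months: F = S·e^((r − q)·T), (r − q) = 0.0161 − 0.0433 = -0.0272
F = 3858.4 · e^(-0.0272 × 4/12) = 3858.4 × 0.99097431 = 3823.5753
Value of long forward = (F − K)·e^(−rT) = (3823.5753 − 3648.8) · e^(−0.0161·4/12)
= 174.7753 × 0.99464771 = 173.84

173.84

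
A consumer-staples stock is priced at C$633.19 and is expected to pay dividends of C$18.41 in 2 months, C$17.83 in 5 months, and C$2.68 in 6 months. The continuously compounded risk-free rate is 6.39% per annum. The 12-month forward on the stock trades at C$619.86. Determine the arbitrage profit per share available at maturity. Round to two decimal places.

PV(dividends) I = 18.41·e^(−0.0639·2/12) + 17.83·e^(−0.0639·5/12) + 2.68·e^(−0.0639·6/12) = 38.1722
Fair forward F* = (S − I)·e^(rT) = (633.19 − 38.1722)·e^0.063900 = 595.0178 × 1.065986 = 634.2806
Market C$619.86 < fair 634.2806: forward underpriced → reverse cash-and-carry (short the stock, invest proceeds at r, pay the dividends, go long the forward).
Profit at T = |F_mkt − F*| = |619.86 − 634.2806| = C$14.42 per share

C$14.42 per share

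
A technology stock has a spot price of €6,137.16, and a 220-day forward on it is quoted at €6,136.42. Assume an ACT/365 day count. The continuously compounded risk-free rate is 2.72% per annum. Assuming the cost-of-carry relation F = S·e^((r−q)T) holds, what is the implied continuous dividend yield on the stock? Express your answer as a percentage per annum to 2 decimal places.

2.74%

From F = S·e^((r−q)T): (r − q) = ln(F/S)/T
ln(6136.42/6137.16) = ln(0.999879) = -0.000121
(r − q) = -0.000121 / (220/365) = -0.000201
q = r − ln(F/S)/T = 0.0272 + 0.000201 = 0.027401
q = 2.74%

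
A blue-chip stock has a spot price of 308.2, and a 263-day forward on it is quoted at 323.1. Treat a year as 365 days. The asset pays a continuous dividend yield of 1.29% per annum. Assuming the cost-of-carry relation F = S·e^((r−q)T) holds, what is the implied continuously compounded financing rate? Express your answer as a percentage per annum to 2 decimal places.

From F = S·e^((r−q)T): (r − q) = ln(F/S)/T
ln(323.1/308.2) = ln(1.048345) = 0.047213
(r − q) = 0.047213 / (263/365) = 0.065524
r = ln(F/S)/T + q = 0.065524 + 0.0129 = 0.078424
r = 7.84%

7.84%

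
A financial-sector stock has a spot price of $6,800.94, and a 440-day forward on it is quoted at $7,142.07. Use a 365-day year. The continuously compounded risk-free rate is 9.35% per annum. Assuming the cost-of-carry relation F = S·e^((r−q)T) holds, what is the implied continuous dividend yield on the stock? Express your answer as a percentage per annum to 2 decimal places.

5.29%

From F = S·e^((r−q)T): (r − q) = ln(F/S)/T
ln(7142.07/6800.94) = ln(1.050159) = 0.048942
(r − q) = 0.048942 / (440/365) = 0.040600
q = r − ln(F/S)/T = 0.0935 − 0.040600 = 0.052900
q = 5.29%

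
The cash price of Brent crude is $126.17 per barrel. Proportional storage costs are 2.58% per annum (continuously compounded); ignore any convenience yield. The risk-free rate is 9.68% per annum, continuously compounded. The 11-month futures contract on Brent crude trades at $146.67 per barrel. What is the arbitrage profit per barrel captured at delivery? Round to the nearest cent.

Fair futures: F* = S·e^(carry·T), with carry = (r + u) = 0.0968 + 0.0258 = 0.1226
F* = 126.17 · e^(0.1226 × 11/12) = 126.17 · e^0.112383 = 126.17 × 1.118941 = $141.1768
Market $146.67 > fair $141.1768: forward overpriced → cash-and-carry (buy spot, short the forward).
At maturity, profit = |F_mkt − F*| = |146.67 − 141.1768| = $5.49 per barrel

$5.49 per barrel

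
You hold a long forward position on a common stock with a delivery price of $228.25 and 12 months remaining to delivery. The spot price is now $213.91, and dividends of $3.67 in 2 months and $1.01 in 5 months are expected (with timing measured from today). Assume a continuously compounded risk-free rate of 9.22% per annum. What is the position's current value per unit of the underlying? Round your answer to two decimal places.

$1.18

PV(remaining dividends) I = 3.67·e^(−0.0922·2/12) + 1.01·e^(−0.0922·5/12) = 4.5860
Current forward F = (S − I)·e^(rT) = (213.91 − 4.5860)·e^(0.0922·12/12) = 209.3240 × 1.096584 = 229.5413
Value (long) = (F − K)·e^(−rT) = (229.5413 − 228.25) × 0.911923 = 1.1776
Value = $1.18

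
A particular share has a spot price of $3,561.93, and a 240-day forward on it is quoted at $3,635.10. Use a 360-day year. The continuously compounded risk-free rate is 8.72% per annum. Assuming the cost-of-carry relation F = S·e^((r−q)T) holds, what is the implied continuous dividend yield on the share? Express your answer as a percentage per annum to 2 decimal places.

5.67%

From F = S·e^((r−q)T): (r − q) = ln(F/S)/T
ln(3635.10/3561.93) = ln(1.020542) = 0.020334
(r − q) = 0.020334 / (240/360) = 0.030501
q = r − ln(F/S)/T = 0.0872 − 0.030501 = 0.056699
q = 5.67%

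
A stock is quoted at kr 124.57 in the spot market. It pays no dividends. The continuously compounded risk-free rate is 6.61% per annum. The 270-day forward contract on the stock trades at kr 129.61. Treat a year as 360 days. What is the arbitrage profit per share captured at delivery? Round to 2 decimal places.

Fair forward: F* = S·e^(carry·T), with carry = r = 0.0661
F* = 124.57 · e^(0.0661 × 270/360) = 124.57 · e^0.049575 = 124.57 × 1.050824 = kr 130.9011
Market kr 129.61 < fair kr 130.9011: forward underpriced → reverse cash-and-carry (short spot, go long the forward).
At maturity, profit = |F_mkt − F*| = |129.61 − 130.9011| = kr 1.29 per share

kr 1.29 per share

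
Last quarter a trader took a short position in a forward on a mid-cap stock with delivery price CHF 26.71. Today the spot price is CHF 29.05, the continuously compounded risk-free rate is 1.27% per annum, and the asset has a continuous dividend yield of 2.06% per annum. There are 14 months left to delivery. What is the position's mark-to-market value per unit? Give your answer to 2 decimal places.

-CHF 2.04

Current fair forward for the remaining 14 months: F = S·e^((r − q)·T), (r − q) = 0.0127 − 0.0206 = -0.0079
F = 29.05 · e^(-0.0079 × 14/12) = 29.05 × 0.990826 = 28.7835
Value of long forward = (F − K)·e^(−rT) = (28.7835 − 26.71) · e^(−0.0127·14/12)
= 2.0735 × 0.985293 = 2.04
Short position value = −(long value) = -CHF 2.04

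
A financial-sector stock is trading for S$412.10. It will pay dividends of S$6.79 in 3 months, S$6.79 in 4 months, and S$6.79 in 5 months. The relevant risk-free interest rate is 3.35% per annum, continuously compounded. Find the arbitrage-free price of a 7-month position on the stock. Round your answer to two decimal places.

PV(dividends) I = 6.79·e^(−0.0335·3/12) + 6.79·e^(−0.0335·4/12) + 6.79·e^(−0.0335·5/12)
I = 6.7334 + 6.7146 + 6.6959 = 20.1439
F = (S − I)·e^(rT) = (412.10 − 20.1439) · e^(0.0335·7/12)
= 391.9561 · e^0.019542 = 391.9561 × 1.019734 = S$399.69

S$399.69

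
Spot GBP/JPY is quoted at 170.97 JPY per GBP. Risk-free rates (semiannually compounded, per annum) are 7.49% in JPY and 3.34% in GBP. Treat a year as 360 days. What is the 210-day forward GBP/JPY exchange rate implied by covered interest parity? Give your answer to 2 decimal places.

175.05

By covered interest parity, F = S · (1+r_JPY/2)^(2T) / (1+r_GBP/2)^(2T)
= 170.97 × 1.043827 / 1.019510 = 170.97 × 1.023852
F = 175.05 JPY per GBP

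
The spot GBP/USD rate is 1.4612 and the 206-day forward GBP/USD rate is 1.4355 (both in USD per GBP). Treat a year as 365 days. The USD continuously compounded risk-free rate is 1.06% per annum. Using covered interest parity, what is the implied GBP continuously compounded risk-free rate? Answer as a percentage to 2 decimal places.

F = S·e^((r_USD − r_GBP)T) ⇒ r_GBP = r_USD − ln(F/S)/T
ln(1.4355/1.4612) = -0.017745; /(206/365) = -0.031441
r_GBP = 0.0106 + 0.031441 = 0.042041
r_GBP = 4.20%

4.20%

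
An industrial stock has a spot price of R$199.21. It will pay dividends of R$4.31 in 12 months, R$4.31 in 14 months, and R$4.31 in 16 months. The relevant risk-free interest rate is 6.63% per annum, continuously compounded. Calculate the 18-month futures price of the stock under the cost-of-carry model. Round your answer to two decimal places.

R$206.82

PV(dividends) I = 4.31·e^(−0.0663·12/12) + 4.31·e^(−0.0663·14/12) + 4.31·e^(−0.0663·16/12)
I = 4.0335 + 3.9892 + 3.9454 = 11.9681
F = (S − I)·e^(rT) = (199.21 − 11.9681) · e^(0.0663·18/12)
= 187.2419 · e^0.099450 = 187.2419 × 1.104563 = R$206.82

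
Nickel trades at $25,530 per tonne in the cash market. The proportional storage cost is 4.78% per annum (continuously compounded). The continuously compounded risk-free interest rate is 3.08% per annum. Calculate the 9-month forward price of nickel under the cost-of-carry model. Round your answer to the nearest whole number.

Net carry = r + u − y = 0.0308 + 0.0478 − 0.0000 = 0.0786
F = S·e^((r+u−y)T) = 25530 · e^(0.0786 × 9/12) = 25530 · e^0.058950
= 25530 × 1.060722 = $27,080 per tonne

$27,080 per tonne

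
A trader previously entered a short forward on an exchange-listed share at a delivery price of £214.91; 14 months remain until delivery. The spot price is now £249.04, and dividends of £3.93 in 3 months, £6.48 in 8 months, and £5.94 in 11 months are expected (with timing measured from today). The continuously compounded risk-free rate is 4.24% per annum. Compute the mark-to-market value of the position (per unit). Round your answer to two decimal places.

PV(remaining dividends) I = 3.93·e^(−0.0424·3/12) + 6.48·e^(−0.0424·8/12) + 5.94·e^(−0.0424·11/12) = 15.9015
Current forward F = (S − I)·e^(rT) = (249.04 − 15.9015)·e^(0.0424·14/12) = 233.1385 × 1.050711 = 244.9612
Value (long) = (F − K)·e^(−rT) = (244.9612 − 214.91) × 0.951737 = 28.6008
Short position value = −(long value) = -£28.60

-£28.60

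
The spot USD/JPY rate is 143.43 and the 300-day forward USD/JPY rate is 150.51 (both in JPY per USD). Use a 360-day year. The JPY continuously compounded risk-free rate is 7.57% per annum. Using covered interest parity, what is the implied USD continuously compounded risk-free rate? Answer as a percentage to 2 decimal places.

1.79%

F = S·e^((r_JPY − r_USD)T) ⇒ r_USD = r_JPY − ln(F/S)/T
ln(150.51/143.43) = 0.048182; /(300/360) = 0.057818
r_USD = 0.0757 − 0.057818 = 0.017882
r_USD = 1.79%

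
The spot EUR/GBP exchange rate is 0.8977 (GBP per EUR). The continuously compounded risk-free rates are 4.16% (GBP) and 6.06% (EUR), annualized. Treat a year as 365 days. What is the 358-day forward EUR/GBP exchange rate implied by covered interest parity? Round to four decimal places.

0.8811

F = S·e^((r_GBP − r_EUR)T) = 0.8977 · e^((0.0416 − 0.0606) × 358/365)
= 0.8977 · e^-0.018636 = 0.8977 × 0.981537
F = 0.8811 GBP per EUR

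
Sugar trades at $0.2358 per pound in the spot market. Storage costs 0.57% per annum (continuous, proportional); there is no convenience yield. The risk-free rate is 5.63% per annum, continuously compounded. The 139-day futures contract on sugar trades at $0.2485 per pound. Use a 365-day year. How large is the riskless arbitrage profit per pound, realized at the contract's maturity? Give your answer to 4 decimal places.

Fair futures: F* = S·e^(carry·T), with carry = (r + u) = 0.0563 + 0.0057 = 0.0620
F* = 0.2358 · e^(0.0620 × 139/365) = 0.2358 · e^0.023611 = 0.2358 × 1.023892 = $0.2414
Market $0.2485 > fair $0.2414: forward overpriced → cash-and-carry (buy spot, short the forward).
At maturity, profit = |F_mkt − F*| = |0.2485 − 0.2414| = $0.0071 per pound

$0.0071 per pound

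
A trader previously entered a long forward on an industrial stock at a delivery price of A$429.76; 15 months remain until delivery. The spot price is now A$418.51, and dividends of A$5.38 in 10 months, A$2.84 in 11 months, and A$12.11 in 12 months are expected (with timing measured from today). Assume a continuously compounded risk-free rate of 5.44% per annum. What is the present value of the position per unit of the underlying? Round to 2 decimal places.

PV(remaining dividends) I = 5.38·e^(−0.0544·10/12) + 2.84·e^(−0.0544·11/12) + 12.11·e^(−0.0544·12/12) = 19.3122
Current forward F = (S − I)·e^(rT) = (418.51 − 19.3122)·e^(0.0544·15/12) = 399.1978 × 1.070365 = 427.2874
Value (long) = (F − K)·e^(−rT) = (427.2874 − 429.76) × 0.934260 = -2.3101
Value = -A$2.31

-A$2.31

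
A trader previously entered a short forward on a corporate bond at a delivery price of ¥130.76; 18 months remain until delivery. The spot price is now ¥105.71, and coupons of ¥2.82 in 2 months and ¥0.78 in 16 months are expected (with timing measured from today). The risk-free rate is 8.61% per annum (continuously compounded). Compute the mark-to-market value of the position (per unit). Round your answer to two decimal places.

PV(remaining coupons) I = 2.82·e^(−0.0861·2/12) + 0.78·e^(−0.0861·16/12) = 3.4752
Current forward F = (S − I)·e^(rT) = (105.71 − 3.4752)·e^(0.0861·18/12) = 102.2348 × 1.137861 = 116.3290
Value (long) = (F − K)·e^(−rT) = (116.3290 − 130.76) × 0.878842 = -12.6826
Short position value = −(long value) = ¥12.68

¥12.68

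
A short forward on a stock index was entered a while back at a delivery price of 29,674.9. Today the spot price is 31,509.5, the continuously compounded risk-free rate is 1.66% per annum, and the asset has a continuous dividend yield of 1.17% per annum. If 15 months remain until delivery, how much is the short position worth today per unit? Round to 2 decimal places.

Current fair forward for the remaining 15 months: F = S·e^((r − q)·T), (r − q) = 0.0166 − 0.0117 = 0.0049
F = 31509.5 · e^(0.0049 × 15/12) = 31509.5 × 1.00614380 = 31703.0881
Value of long forward = (F − K)·e^(−rT) = (31703.0881 − 29674.9) · e^(−0.0166·15/12)
= 2028.1881 × 0.97946380 = 1986.54
Short position value = −(long value) = -1986.54

-1986.54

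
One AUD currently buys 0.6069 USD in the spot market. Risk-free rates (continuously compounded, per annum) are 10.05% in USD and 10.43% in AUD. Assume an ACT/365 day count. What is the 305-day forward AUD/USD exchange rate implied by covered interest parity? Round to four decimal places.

0.6050

F = S·e^((r_USD − r_AUD)T) = 0.6069 · e^((0.1005 − 0.1043) × 305/365)
= 0.6069 · e^-0.003175 = 0.6069 × 0.996830
F = 0.6050 USD per AUD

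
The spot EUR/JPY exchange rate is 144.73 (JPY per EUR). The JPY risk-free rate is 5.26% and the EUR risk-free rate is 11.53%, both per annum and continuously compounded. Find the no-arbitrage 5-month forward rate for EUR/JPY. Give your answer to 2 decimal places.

F = S·e^((r_JPY − r_EUR)T) = 144.73 · e^((0.0526 − 0.1153) × 5/12)
= 144.73 · e^-0.026125 = 144.73 × 0.974213
F = 141.00 JPY per EUR

141.00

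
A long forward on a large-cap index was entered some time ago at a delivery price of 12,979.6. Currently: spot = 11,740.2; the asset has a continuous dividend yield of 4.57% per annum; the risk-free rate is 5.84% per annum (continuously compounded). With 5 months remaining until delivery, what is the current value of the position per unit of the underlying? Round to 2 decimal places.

Current fair forward for the remaining 5 months: F = S·e^((r − q)·T), (r − q) = 0.0584 − 0.0457 = 0.0127
F = 11740.2 · e^(0.0127 × 5/12) = 11740.2 × 1.00530569 = 11802.4899
Value of long forward = (F − K)·e^(−rT) = (11802.4899 − 12979.6) · e^(−0.0584·5/12)
= -1177.1101 × 0.97596034 = -1148.81

-1148.81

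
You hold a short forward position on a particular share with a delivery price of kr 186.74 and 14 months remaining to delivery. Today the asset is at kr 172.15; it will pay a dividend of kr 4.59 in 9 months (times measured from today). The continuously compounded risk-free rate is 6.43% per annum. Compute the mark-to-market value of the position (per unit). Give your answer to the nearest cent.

kr 5.47

PV(remaining dividends) I = 4.59·e^(−0.0643·9/12) = 4.3739
Current forward F = (S − I)·e^(rT) = (172.15 − 4.3739)·e^(0.0643·14/12) = 167.7761 × 1.077902 = 180.8462
Value (long) = (F − K)·e^(−rT) = (180.8462 − 186.74) × 0.927728 = -5.4678
Short position value = −(long value) = kr 5.47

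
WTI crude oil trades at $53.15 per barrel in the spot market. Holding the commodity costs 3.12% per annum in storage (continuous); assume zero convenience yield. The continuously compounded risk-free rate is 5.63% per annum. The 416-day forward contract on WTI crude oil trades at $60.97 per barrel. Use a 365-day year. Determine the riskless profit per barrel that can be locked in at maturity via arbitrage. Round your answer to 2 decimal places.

Fair forward: F* = S·e^(carry·T), with carry = (r + u) = 0.0563 + 0.0312 = 0.0875
F* = 53.15 · e^(0.0875 × 416/365) = 53.15 · e^0.099726 = 53.15 × 1.104868 = $58.7237
Market $60.97 > fair $58.7237: forward overpriced → cash-and-carry (buy spot, short the forward).
At maturity, profit = |F_mkt − F*| = |60.97 − 58.7237| = $2.25 per barrel

$2.25 per barrel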